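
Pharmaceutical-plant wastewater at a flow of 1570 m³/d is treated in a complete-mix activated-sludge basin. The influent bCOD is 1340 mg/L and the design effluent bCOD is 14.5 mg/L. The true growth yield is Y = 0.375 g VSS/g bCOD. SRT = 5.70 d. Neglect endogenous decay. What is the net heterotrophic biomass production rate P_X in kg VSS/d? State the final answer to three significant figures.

P_X ≈ 780 kg VSS/d

No decay correction is needed, so Y_obs = Y = 0.375.
ΔS = 1340 − 14.5 = 1326 mg/L, so the substrate removal rate is 1570 × 1326/1000 = 2081 kg bCOD/d.
So the net sludge growth is P_X = 0.3750 × 2081 = 780.4 kg VSS/d.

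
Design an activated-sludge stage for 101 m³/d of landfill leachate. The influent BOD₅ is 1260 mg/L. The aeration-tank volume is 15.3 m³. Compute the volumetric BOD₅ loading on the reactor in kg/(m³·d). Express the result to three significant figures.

L_v = Q S₀ / V = 101 × 1260 × 10⁻³ / 15.30 = 8.318 kg/(m³·d).

L_v ≈ 8.32 kg BOD₅/(m³·d)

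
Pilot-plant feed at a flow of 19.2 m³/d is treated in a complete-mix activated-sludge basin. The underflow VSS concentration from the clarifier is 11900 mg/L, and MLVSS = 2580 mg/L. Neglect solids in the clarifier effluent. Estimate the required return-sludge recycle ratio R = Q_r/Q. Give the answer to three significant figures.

R ≈ 0.277

Mass balance around the secondary clarifier (neglecting effluent solids): R = X / (X_r − X) = 2580 / (11900 − 2580) = 0.2768.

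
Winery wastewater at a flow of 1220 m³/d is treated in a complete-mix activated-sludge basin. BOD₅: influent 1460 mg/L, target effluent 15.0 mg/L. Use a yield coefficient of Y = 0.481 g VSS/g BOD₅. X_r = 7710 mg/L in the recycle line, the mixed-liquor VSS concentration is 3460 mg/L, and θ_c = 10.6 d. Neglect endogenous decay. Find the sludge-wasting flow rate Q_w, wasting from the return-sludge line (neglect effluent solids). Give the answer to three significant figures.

Biomass mass balance (decay neglected): V·X = Y·Q·(S₀ − S)·θ_c, so V = 0.481 × 1220 × (1460 − 15.0) × 10.6 / 3460 = 2598 m³.
Wasting from the return line (neglecting effluent solids): Q_w = V·X / (θ_c·X_r) = 2598 × 3460 / (10.6 × 7710) = 110.0 m³/d.

Q_w ≈ 110 m³/d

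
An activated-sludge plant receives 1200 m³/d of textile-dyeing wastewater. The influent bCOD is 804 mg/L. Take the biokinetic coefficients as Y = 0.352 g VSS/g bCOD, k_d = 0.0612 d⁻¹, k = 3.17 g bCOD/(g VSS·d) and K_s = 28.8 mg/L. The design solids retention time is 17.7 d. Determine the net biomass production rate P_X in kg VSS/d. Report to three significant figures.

P_X ≈ 162 kg VSS/d

From the Monod/SRT balance for a CMAS, S = K_s·(1+k_d θ_c)/[θ_c·(Y k − k_d) − 1] = 28.8 × (1 + 0.0612 × 17.7) / [17.7 × (0.352 × 3.17 − 0.0612) − 1] = 60.00 / 17.67 = 3.396 mg/L.
Observed yield with endogenous decay: Y_obs = Y / (1 + k_d·θ_c) = 0.352 / (1 + 0.0612 × 17.7) = 0.352 / 2.083 = 0.1690 g VSS/g bCOD.
Q·(S₀ − S) = 1200 × (804 − 3.40) × 10⁻³ = 960.7 kg/d removed.
Net biomass production P_X = Y_obs × Q·(S₀ − S) = 0.1690 × 960.7 = 162.3 kg VSS/d.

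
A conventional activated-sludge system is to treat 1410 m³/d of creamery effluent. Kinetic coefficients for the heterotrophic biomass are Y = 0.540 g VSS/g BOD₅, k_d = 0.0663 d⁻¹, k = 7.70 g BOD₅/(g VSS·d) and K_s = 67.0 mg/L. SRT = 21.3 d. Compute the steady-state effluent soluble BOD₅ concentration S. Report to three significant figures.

From the Monod/SRT balance for a CMAS, S = K_s·(1+k_d θ_c)/[θ_c·(Y k − k_d) − 1] = 67.0 × (1 + 0.0663 × 21.3) / [21.3 × (0.540 × 7.70 − 0.0663) − 1] = 161.6 / 86.15 = 1.876 mg/L.

S ≈ 1.88 mg/L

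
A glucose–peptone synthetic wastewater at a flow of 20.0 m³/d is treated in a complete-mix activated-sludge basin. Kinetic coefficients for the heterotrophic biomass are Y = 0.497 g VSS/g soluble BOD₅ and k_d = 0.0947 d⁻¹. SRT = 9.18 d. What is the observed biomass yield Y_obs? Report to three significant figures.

Correct the yield for decay: Y_obs = Y/(1 + k_d θ_c) = 0.497 / (1 + 0.0947 × 9.18) = 0.497 / 1.869 = 0.2659.

Y_obs ≈ 0.266 g VSS/g soluble BOD₅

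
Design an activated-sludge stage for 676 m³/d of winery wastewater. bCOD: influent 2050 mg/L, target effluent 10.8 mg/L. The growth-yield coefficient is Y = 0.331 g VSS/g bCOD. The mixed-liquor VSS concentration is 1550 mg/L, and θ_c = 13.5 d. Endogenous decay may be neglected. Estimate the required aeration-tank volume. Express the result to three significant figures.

Biomass mass balance (decay neglected): V·X = Y·Q·(S₀ − S)·θ_c, so V = 0.331 × 676 × (2050 − 10.8) × 13.5 / 1550 = 3974 m³.

V ≈ 3970 m³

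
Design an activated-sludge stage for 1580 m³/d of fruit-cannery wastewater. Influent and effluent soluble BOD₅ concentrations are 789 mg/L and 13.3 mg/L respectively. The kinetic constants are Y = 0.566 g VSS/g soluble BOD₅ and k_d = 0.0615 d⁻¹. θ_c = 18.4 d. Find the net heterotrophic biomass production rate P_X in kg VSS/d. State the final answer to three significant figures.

P_X ≈ 325 kg VSS/d

The observed yield is Y_obs = Y/(1 + k_d·θ_c) = 0.566 / (1 + 0.0615 × 18.4) = 0.566 / 2.132 = 0.2655 g VSS per g soluble BOD₅ removed.
Mass of soluble BOD₅ removed per day: Q(S₀ − S) = 1580 × 775.7 g/m³ = 1226 kg/d.
P_X = Y_obs · Q(S₀ − S) = 0.2655 × 1226 = 325.4 kg VSS/d.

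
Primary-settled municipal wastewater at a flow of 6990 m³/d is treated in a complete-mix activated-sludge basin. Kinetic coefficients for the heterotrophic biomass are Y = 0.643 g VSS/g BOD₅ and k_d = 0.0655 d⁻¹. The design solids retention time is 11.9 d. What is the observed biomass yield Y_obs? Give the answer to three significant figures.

Correct the yield for decay: Y_obs = Y/(1 + k_d θ_c) = 0.643 / (1 + 0.0655 × 11.9) = 0.643 / 1.779 = 0.3613.

Y_obs ≈ 0.361 g VSS/g BOD₅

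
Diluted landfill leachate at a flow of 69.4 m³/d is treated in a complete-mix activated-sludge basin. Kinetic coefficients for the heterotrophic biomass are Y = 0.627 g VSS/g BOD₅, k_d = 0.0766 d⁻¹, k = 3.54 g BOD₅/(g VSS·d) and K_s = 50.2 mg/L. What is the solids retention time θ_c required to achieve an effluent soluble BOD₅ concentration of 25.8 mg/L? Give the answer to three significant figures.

θ_c ≈ 1.48 d

From 1/θ_c = Y·k·S/(K_s + S) − k_d: Y·k·S/(K_s+S) = 0.627 × 3.54 × 25.8 / (50.2 + 25.8) = 0.7535 d⁻¹.
1/θ_c = 0.7535 − 0.0766 = 0.6769 d⁻¹, so θ_c = 1.477 d.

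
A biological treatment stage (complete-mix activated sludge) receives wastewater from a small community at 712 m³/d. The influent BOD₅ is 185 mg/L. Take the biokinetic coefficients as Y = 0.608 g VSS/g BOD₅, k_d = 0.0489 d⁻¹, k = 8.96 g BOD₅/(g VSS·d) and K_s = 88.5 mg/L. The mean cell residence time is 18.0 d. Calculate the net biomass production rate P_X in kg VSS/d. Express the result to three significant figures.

P_X ≈ 42.2 kg VSS/d

Effluent substrate depends only on kinetics and SRT: S = K_s(1 + k_d θ_c) / [θ_c(Yk − k_d) − 1] = 88.5 × (1 + 0.0489 × 18.0) / [18.0 × (0.608 × 8.96 − 0.0489) − 1] = 166.4 / 96.18 = 1.730 mg/L.
Observed yield with endogenous decay: Y_obs = Y / (1 + k_d·θ_c) = 0.608 / (1 + 0.0489 × 18.0) = 0.608 / 1.880 = 0.3234 g VSS/g BOD₅.
ΔS = 185 − 1.73 = 183.3 mg/L, so the substrate removal rate is 712 × 183.3/1000 = 130.5 kg BOD₅/d.
So the net sludge growth is P_X = 0.3234 × 130.5 = 42.20 kg VSS/d.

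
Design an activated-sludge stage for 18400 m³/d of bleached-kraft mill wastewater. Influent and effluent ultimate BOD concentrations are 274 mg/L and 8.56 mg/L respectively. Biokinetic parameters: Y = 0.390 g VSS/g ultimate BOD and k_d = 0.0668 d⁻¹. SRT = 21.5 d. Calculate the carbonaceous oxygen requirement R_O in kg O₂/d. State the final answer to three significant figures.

The observed yield is Y_obs = Y/(1 + k_d·θ_c) = 0.390 / (1 + 0.0668 × 21.5) = 0.390 / 2.436 = 0.1601 g VSS per g ultimate BOD removed.
Mass of ultimate BOD removed per day: Q(S₀ − S) = 18400 × 265.4 g/m³ = 4884 kg/d.
Net sludge production P_X = 0.1601 × 4884 = 781.9 kg VSS/d.
Carbonaceous O₂ demand = substrate oxidised − cell-mass equivalent = 4884 − 1.42 × 781.9 = 3774 kg O₂/d.

R_O ≈ 3770 kg O₂/d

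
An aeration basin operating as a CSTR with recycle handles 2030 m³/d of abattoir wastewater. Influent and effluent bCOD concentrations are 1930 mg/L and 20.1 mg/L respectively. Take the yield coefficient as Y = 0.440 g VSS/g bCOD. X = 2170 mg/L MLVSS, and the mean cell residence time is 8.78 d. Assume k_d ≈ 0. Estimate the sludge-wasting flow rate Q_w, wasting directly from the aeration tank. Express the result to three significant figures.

Q_w ≈ 786 m³/d

V·X = Y·Q·ΔS·θ_c gives V = 0.440 × 2030 × (1930 − 20.1) × 8.78 / 2170 = 6902 m³.
With mixed-liquor wasting, θ_c = V/Q_w, so Q_w = V/θ_c = 6902/8.78 = 786.1 m³/d.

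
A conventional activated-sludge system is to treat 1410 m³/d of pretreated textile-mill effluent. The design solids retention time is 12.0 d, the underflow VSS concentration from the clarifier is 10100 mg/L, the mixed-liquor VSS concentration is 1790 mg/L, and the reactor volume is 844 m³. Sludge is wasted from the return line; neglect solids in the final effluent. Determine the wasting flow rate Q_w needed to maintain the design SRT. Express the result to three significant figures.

Q_w ≈ 12.5 m³/d

Q_w = (V·X)/(θ_c X_r) = 844.0 × 1790 / (12.0 × 10100) = 12.47 m³/d.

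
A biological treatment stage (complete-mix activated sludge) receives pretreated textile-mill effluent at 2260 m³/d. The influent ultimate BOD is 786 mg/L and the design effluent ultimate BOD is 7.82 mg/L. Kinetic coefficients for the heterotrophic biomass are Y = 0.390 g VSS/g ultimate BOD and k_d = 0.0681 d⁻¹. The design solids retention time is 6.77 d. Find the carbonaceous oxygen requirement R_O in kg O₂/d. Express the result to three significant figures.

Observed yield with endogenous decay: Y_obs = Y / (1 + k_d·θ_c) = 0.390 / (1 + 0.0681 × 6.77) = 0.390 / 1.461 = 0.2669 g VSS/g ultimate BOD.
Substrate removed = Q·(S₀ − S) = 2260 m³/d × (786 − 7.82) g/m³ = 1.76×10^6 g/d = 1759 kg/d.
Net sludge production P_X = 0.2669 × 1759 = 469.5 kg VSS/d.
R_O = Q·(S₀ − S) − 1.42·P_X = 1759 − 1.42 × 469.5 = 1092 kg O₂/d.

R_O ≈ 1090 kg O₂/d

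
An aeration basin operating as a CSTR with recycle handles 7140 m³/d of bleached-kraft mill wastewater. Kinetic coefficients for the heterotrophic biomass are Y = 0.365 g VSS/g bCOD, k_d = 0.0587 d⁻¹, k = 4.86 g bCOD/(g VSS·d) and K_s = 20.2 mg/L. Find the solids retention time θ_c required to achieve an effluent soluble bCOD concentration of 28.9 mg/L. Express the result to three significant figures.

Specific growth rate at S = 28.9 mg/L: μ = YkS/(K_s+S) = 0.365·4.86·28.9/(20.2+28.9) = 1.044 d⁻¹.
θ_c = 1/(μ − k_d) = 1/(1.044 − 0.0587) = 1/0.9854 = 1.015 d.

θ_c ≈ 1.01 d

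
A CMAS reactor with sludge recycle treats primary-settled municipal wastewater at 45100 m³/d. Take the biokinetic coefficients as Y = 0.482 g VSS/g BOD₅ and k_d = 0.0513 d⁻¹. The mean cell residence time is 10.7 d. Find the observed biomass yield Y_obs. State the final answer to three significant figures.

Y_obs = Y / (1 + k_d θ_c) = 0.482 / (1 + 0.0513 × 10.7) = 0.482 / 1.549 = 0.3112.

Y_obs ≈ 0.311 g VSS/g BOD₅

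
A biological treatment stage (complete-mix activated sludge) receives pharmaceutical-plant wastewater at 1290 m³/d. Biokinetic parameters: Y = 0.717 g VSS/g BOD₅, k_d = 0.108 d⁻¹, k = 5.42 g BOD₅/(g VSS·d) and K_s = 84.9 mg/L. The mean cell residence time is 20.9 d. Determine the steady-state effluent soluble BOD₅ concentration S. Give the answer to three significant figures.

S ≈ 3.55 mg/L

Effluent substrate depends only on kinetics and SRT: S = K_s(1 + k_d θ_c) / [θ_c(Yk − k_d) − 1] = 84.9 × (1 + 0.108 × 20.9) / [20.9 × (0.717 × 5.42 − 0.108) − 1] = 276.5 / 77.96 = 3.547 mg/L.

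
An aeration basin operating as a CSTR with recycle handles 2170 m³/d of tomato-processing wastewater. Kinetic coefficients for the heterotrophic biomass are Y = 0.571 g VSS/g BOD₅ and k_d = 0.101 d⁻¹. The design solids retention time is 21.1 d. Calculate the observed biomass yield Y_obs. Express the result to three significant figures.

Y_obs ≈ 0.182 g VSS/g BOD₅

Correct the yield for decay: Y_obs = Y/(1 + k_d θ_c) = 0.571 / (1 + 0.101 × 21.1) = 0.571 / 3.131 = 0.1824.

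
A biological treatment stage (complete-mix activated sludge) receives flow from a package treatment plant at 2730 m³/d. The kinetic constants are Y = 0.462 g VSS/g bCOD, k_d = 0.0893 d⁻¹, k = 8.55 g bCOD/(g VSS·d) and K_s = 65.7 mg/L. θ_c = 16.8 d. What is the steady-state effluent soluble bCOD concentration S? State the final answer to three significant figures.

Effluent substrate depends only on kinetics and SRT: S = K_s(1 + k_d θ_c) / [θ_c(Yk − k_d) − 1] = 65.7 × (1 + 0.0893 × 16.8) / [16.8 × (0.462 × 8.55 − 0.0893) − 1] = 164.3 / 63.86 = 2.572 mg/L.

S ≈ 2.57 mg/L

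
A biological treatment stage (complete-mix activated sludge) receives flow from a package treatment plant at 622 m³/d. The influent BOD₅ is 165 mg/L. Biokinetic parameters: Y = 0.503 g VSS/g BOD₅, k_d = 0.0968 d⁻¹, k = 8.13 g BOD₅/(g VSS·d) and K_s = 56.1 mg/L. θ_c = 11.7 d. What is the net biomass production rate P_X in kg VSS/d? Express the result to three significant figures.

P_X ≈ 23.8 kg VSS/d

For a completely mixed reactor with recycle the Lawrence–McCarty relation gives S = K_s·(1 + k_d·θ_c) / [θ_c·(Y·k − k_d) − 1] = 56.1 × (1 + 0.0968 × 11.7) / [11.7 × (0.503 × 8.13 − 0.0968) − 1] = 119.6 / 45.71 = 2.617 mg/L.
Y_obs = Y / (1 + k_d θ_c) = 0.503 / (1 + 0.0968 × 11.7) = 0.503 / 2.133 = 0.2359.
ΔS = 165 − 2.62 = 162.4 mg/L, so the substrate removal rate is 622 × 162.4/1000 = 101.0 kg BOD₅/d.
Net biomass production P_X = Y_obs × Q·(S₀ − S) = 0.2359 × 101.0 = 23.82 kg VSS/d.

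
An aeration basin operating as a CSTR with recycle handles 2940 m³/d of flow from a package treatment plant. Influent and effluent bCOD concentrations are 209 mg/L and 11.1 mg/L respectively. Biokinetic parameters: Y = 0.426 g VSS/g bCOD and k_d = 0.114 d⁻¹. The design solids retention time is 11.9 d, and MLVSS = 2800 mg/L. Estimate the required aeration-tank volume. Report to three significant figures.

V ≈ 447 m³

Steady-state biomass mass balance: V·X·(1 + k_d·θ_c) = Y·Q·(S₀ − S)·θ_c, so V = 0.426 × 2940 × (209 − 11.1) × 11.9 / [2800 × (1 + 0.114 × 11.9)] = 2.95×10^6 / 6598 = 447.0 m³.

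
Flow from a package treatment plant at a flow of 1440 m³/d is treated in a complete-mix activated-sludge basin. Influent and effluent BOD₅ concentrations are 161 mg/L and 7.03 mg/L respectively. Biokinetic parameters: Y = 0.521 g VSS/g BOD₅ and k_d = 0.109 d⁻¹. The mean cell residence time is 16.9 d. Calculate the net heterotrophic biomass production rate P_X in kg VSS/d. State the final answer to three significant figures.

P_X ≈ 40.6 kg VSS/d

The observed yield is Y_obs = Y/(1 + k_d·θ_c) = 0.521 / (1 + 0.109 × 16.9) = 0.521 / 2.842 = 0.1833 g VSS per g BOD₅ removed.
ΔS = 161 − 7.03 = 154.0 mg/L, so the substrate removal rate is 1440 × 154.0/1000 = 221.7 kg BOD₅/d.
Biomass produced: P_X = Y_obs·Q·ΔS = 0.1833 × 221.7 ≈ 40.64 kg VSS/d.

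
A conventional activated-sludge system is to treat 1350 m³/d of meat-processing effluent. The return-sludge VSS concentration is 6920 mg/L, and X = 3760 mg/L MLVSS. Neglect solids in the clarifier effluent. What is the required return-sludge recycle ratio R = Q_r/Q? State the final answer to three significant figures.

R ≈ 1.19

Mass balance around the secondary clarifier (neglecting effluent solids): R = X / (X_r − X) = 3760 / (6920 − 3760) = 1.190.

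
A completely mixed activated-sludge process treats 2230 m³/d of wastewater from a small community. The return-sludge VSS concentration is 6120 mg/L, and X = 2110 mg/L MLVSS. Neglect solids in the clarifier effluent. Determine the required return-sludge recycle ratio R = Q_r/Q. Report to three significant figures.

R ≈ 0.526

Solids balance on the clarifier gives (1+R)X = R·X_r, so R = X/(X_r − X) = 2110 / (6120 − 2110) = 0.5262.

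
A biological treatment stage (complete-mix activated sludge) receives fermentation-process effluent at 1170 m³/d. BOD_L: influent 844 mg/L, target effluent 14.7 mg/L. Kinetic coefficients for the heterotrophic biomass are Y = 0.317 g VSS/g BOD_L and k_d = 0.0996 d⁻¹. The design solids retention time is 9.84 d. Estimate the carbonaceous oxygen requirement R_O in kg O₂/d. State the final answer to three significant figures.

R_O ≈ 750 kg O₂/d

The observed yield is Y_obs = Y/(1 + k_d·θ_c) = 0.317 / (1 + 0.0996 × 9.84) = 0.317 / 1.980 = 0.1601 g VSS per g BOD_L removed.
ΔS = 844 − 14.7 = 829.3 mg/L, so the substrate removal rate is 1170 × 829.3/1000 = 970.3 kg BOD_L/d.
P_X = Y_obs·Q·(S₀ − S) = 0.1601 × 970.3 = 155.3 kg VSS/d.
R_O = Q·ΔS − 1.42 P_X = 970.3 − 220.6 = 749.7 kg O₂/d.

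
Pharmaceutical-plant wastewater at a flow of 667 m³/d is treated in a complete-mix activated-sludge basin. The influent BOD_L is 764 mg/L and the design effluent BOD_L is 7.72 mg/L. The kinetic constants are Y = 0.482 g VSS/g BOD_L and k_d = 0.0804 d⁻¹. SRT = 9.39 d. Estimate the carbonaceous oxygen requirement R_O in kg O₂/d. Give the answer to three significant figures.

R_O ≈ 308 kg O₂/d

Observed yield with endogenous decay: Y_obs = Y / (1 + k_d·θ_c) = 0.482 / (1 + 0.0804 × 9.39) = 0.482 / 1.755 = 0.2747 g VSS/g BOD_L.
Q·(S₀ − S) = 667 × (764 − 7.72) × 10⁻³ = 504.4 kg/d removed.
P_X = Y_obs·Q·(S₀ − S) = 0.2747 × 504.4 = 138.5 kg VSS/d.
Carbonaceous O₂ demand = substrate oxidised − cell-mass equivalent = 504.4 − 1.42 × 138.5 = 307.7 kg O₂/d.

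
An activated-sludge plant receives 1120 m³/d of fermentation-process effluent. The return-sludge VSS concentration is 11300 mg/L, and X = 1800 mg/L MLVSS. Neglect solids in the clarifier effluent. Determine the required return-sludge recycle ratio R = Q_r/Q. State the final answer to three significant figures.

R ≈ 0.189

Mass balance around the secondary clarifier (neglecting effluent solids): R = X / (X_r − X) = 1800 / (11300 − 1800) = 0.1895.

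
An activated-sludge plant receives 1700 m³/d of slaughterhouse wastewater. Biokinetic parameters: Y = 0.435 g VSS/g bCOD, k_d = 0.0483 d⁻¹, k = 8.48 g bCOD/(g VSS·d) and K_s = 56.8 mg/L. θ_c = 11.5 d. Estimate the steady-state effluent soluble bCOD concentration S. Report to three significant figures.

Effluent substrate depends only on kinetics and SRT: S = K_s(1 + k_d θ_c) / [θ_c(Yk − k_d) − 1] = 56.8 × (1 + 0.0483 × 11.5) / [11.5 × (0.435 × 8.48 − 0.0483) − 1] = 88.35 / 40.87 = 2.162 mg/L.

S ≈ 2.16 mg/L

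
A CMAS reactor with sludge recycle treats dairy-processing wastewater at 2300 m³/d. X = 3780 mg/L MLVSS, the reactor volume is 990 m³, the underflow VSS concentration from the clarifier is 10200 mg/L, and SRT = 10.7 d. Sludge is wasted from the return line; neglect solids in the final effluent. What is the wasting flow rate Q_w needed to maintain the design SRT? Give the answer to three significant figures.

Wasting from the return line (neglecting effluent solids): Q_w = V·X / (θ_c·X_r) = 990.0 × 3780 / (10.7 × 10200) = 34.29 m³/d.

Q_w ≈ 34.3 m³/d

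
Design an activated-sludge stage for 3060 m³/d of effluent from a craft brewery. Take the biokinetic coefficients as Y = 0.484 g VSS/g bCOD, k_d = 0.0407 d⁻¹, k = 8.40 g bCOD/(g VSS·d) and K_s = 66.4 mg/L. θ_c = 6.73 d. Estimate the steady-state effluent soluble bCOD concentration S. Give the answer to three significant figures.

Effluent substrate depends only on kinetics and SRT: S = K_s(1 + k_d θ_c) / [θ_c(Yk − k_d) − 1] = 66.4 × (1 + 0.0407 × 6.73) / [6.73 × (0.484 × 8.40 − 0.0407) − 1] = 84.59 / 26.09 = 3.242 mg/L.

S ≈ 3.24 mg/L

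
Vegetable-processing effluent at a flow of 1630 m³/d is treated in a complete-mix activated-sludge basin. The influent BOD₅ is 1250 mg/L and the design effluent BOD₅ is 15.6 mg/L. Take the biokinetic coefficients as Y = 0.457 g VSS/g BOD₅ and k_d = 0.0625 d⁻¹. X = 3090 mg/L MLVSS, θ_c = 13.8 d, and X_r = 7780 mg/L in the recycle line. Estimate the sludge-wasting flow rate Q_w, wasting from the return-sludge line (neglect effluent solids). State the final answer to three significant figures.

From the SRT design equation V = Y Q (S₀−S) θ_c / [X (1 + k_d θ_c)] = 0.457 × 1630 × (1250 − 15.6) × 13.8 / [3090 × (1 + 0.0625 × 13.8)] = 1.27×10^7 / 5755 = 2205 m³.
θ_c = V·X/(Q_w·X_r) when wasting from the recycle, so Q_w = V·X/(θ_c·X_r) = 2205 × 3090 / (13.8 × 7780) = 63.46 m³/d.

Q_w ≈ 63.5 m³/d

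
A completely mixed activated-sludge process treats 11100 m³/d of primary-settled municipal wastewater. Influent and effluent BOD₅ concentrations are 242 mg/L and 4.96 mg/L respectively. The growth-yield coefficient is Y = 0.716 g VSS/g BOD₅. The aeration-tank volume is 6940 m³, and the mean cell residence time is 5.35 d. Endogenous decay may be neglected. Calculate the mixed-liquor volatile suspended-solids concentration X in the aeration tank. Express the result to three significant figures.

X = Y·Q·ΔS·θ_c / V = 0.716 × 11100 × (242 − 4.96) × 5.35 / 6940 = 1452 mg/L.

X ≈ 1450 mg/L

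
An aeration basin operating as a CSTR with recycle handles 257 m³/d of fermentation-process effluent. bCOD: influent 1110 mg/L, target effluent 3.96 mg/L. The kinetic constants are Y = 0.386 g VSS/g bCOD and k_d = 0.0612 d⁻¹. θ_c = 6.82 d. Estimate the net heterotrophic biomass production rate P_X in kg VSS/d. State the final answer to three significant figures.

The observed yield is Y_obs = Y/(1 + k_d·θ_c) = 0.386 / (1 + 0.0612 × 6.82) = 0.386 / 1.417 = 0.2723 g VSS per g bCOD removed.
ΔS = 1110 − 3.96 = 1106 mg/L, so the substrate removal rate is 257 × 1106/1000 = 284.3 kg bCOD/d.
So the net sludge growth is P_X = 0.2723 × 284.3 = 77.41 kg VSS/d.

P_X ≈ 77.4 kg VSS/d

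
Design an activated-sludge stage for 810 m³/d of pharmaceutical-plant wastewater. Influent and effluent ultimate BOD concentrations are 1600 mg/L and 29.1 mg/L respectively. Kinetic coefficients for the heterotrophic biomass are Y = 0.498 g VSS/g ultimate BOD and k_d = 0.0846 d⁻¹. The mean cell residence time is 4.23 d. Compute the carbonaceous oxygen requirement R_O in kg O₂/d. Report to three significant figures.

Y_obs = Y / (1 + k_d θ_c) = 0.498 / (1 + 0.0846 × 4.23) = 0.498 / 1.358 = 0.3668.
Substrate removed = Q·(S₀ − S) = 810 m³/d × (1600 − 29.1) g/m³ = 1.27×10^6 g/d = 1272 kg/d.
P_X = Y_obs·Q·(S₀ − S) = 0.3668 × 1272 = 466.7 kg VSS/d.
R_O = Q·(S₀ − S) − 1.42·P_X = 1272 − 1.42 × 466.7 = 609.8 kg O₂/d.

R_O ≈ 610 kg O₂/d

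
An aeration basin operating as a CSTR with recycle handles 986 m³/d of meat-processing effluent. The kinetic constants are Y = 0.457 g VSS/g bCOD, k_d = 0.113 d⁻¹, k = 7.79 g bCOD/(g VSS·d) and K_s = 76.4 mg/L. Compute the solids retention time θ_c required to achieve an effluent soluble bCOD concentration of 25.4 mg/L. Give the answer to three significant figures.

Specific growth rate at S = 25.4 mg/L: μ = YkS/(K_s+S) = 0.457·7.79·25.4/(76.4+25.4) = 0.8883 d⁻¹.
1/θ_c = 0.8883 − 0.113 = 0.7753 d⁻¹, so θ_c = 1.290 d.

θ_c ≈ 1.29 d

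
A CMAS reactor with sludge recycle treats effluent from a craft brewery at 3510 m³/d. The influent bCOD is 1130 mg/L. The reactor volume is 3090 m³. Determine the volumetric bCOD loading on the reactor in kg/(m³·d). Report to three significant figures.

L_v ≈ 1.28 kg bCOD/(m³·d)

Volumetric loading L_v = Q·S₀ / V = 3510 × 1130 g/m³ / 3090 m³ = 1284 g/(m³·d) = 1.284 kg bCOD/(m³·d).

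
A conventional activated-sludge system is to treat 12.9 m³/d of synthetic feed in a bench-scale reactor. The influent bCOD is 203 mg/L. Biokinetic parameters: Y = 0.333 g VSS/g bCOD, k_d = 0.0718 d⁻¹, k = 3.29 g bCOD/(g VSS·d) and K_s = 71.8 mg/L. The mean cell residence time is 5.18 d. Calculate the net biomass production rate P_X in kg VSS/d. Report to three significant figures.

From the Monod/SRT balance for a CMAS, S = K_s·(1+k_d θ_c)/[θ_c·(Y k − k_d) − 1] = 71.8 × (1 + 0.0718 × 5.18) / [5.18 × (0.333 × 3.29 − 0.0718) − 1] = 98.50 / 4.303 = 22.89 mg/L.
Observed yield with endogenous decay: Y_obs = Y / (1 + k_d·θ_c) = 0.333 / (1 + 0.0718 × 5.18) = 0.333 / 1.372 = 0.2427 g VSS/g bCOD.
ΔS = 203 − 22.9 = 180.1 mg/L, so the substrate removal rate is 12.9 × 180.1/1000 = 2.323 kg bCOD/d.
Biomass produced: P_X = Y_obs·Q·ΔS = 0.2427 × 2.323 ≈ 0.5639 kg VSS/d.

P_X ≈ 0.564 kg VSS/d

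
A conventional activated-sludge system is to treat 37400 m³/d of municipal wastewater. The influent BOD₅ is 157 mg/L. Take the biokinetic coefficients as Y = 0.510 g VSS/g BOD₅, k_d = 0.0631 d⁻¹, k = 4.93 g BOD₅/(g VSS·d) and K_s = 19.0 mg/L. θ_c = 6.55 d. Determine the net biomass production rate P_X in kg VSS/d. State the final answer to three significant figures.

P_X ≈ 2090 kg VSS/d

Effluent substrate depends only on kinetics and SRT: S = K_s(1 + k_d θ_c) / [θ_c(Yk − k_d) − 1] = 19.0 × (1 + 0.0631 × 6.55) / [6.55 × (0.510 × 4.93 − 0.0631) − 1] = 26.85 / 15.06 = 1.784 mg/L.
Observed yield with endogenous decay: Y_obs = Y / (1 + k_d·θ_c) = 0.510 / (1 + 0.0631 × 6.55) = 0.510 / 1.413 = 0.3609 g VSS/g BOD₅.
Substrate removed = Q·(S₀ − S) = 37400 m³/d × (157 − 1.78) g/m³ = 5.81×10^6 g/d = 5805 kg/d.
Net biomass production P_X = Y_obs × Q·(S₀ − S) = 0.3609 × 5805 = 2095 kg VSS/d.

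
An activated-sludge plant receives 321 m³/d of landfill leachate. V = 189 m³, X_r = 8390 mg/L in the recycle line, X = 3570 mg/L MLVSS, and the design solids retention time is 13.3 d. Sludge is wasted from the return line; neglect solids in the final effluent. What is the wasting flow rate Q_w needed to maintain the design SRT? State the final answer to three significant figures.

Q_w ≈ 6.05 m³/d

Wasting from the return line (neglecting effluent solids): Q_w = V·X / (θ_c·X_r) = 189.0 × 3570 / (13.3 × 8390) = 6.047 m³/d.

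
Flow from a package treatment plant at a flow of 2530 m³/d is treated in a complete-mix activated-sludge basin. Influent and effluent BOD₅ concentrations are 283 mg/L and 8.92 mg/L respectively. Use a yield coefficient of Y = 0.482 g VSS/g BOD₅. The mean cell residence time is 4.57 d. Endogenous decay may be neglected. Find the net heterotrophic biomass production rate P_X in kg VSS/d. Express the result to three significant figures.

P_X ≈ 334 kg VSS/d

No decay correction is needed, so Y_obs = Y = 0.482.
Q·(S₀ − S) = 2530 × (283 − 8.92) × 10⁻³ = 693.4 kg/d removed.
P_X = Y_obs · Q(S₀ − S) = 0.4820 × 693.4 = 334.2 kg VSS/d.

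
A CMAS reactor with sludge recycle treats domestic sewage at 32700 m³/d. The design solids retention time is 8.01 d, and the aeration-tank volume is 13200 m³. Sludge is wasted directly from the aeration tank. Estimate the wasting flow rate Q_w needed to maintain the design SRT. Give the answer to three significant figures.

Q_w ≈ 1650 m³/d

Wasting from the aeration tank: Q_w = V / θ_c = 13200 / 8.01 = 1648 m³/d.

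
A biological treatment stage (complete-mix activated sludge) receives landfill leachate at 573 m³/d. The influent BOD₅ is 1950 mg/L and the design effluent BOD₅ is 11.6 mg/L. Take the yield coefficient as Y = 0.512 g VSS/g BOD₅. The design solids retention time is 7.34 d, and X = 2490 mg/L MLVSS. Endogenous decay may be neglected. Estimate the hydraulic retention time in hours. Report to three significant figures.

τ ≈ 70.2 h

With k_d = 0 the design equation reduces to V = Y Q (S₀−S) θ_c / X = 0.512 × 573 × (1950 − 11.6) × 7.34 / 2490 = 1676 m³.
Hydraulic retention time τ = V/Q = 1676 / 573 = 2.926 d = 70.21 h.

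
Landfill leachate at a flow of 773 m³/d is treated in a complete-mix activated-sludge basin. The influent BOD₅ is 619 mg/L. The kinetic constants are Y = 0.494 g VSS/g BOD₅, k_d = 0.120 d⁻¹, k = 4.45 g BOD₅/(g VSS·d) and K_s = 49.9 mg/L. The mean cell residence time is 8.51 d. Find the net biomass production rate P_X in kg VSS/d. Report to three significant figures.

For a completely mixed reactor with recycle the Lawrence–McCarty relation gives S = K_s·(1 + k_d·θ_c) / [θ_c·(Y·k − k_d) − 1] = 49.9 × (1 + 0.120 × 8.51) / [8.51 × (0.494 × 4.45 − 0.120) − 1] = 100.9 / 16.69 = 6.044 mg/L.
The observed yield is Y_obs = Y/(1 + k_d·θ_c) = 0.494 / (1 + 0.120 × 8.51) = 0.494 / 2.021 = 0.2444 g VSS per g BOD₅ removed.
Mass of BOD₅ removed per day: Q(S₀ − S) = 773 × 613.0 g/m³ = 473.8 kg/d.
Net biomass production P_X = Y_obs × Q·(S₀ − S) = 0.2444 × 473.8 = 115.8 kg VSS/d.

P_X ≈ 116 kg VSS/d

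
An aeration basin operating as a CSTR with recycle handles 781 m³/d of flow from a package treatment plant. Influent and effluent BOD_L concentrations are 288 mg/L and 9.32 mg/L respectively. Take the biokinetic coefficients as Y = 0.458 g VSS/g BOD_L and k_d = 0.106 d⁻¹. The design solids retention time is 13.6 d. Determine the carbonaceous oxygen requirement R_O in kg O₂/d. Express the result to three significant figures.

R_O ≈ 160 kg O₂/d

The observed yield is Y_obs = Y/(1 + k_d·θ_c) = 0.458 / (1 + 0.106 × 13.6) = 0.458 / 2.442 = 0.1876 g VSS per g BOD_L removed.
Substrate removed = Q·(S₀ − S) = 781 m³/d × (288 − 9.32) g/m³ = 2.18×10^5 g/d = 217.6 kg/d.
Biomass synthesised: P_X = Y_obs × 217.6 = 40.83 kg VSS/d.
Carbonaceous O₂ demand = substrate oxidised − cell-mass equivalent = 217.6 − 1.42 × 40.83 = 159.7 kg O₂/d.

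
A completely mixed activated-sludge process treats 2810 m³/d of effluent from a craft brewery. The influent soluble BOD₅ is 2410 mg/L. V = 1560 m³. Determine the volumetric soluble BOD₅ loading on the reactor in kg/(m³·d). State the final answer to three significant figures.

Volumetric loading L_v = Q·S₀ / V = 2810 × 2410 g/m³ / 1560 m³ = 4341 g/(m³·d) = 4.341 kg soluble BOD₅/(m³·d).

L_v ≈ 4.34 kg soluble BOD₅/(m³·d)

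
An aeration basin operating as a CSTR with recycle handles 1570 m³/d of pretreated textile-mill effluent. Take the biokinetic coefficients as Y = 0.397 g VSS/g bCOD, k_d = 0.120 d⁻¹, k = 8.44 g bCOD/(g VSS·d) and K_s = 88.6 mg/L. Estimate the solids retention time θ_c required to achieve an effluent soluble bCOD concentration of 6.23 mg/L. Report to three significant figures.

θ_c ≈ 9.99 d

From 1/θ_c = Y·k·S/(K_s + S) − k_d: Y·k·S/(K_s+S) = 0.397 × 8.44 × 6.23 / (88.6 + 6.23) = 0.2201 d⁻¹.
θ_c = 1/(μ − k_d) = 1/(0.2201 − 0.120) = 1/0.1001 = 9.987 d.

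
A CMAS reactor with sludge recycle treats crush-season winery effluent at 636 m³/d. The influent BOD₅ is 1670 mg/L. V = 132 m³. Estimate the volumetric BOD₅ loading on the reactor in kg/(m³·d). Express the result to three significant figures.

Volumetric loading L_v = Q·S₀ / V = 636 × 1670 g/m³ / 132.0 m³ = 8046 g/(m³·d) = 8.046 kg BOD₅/(m³·d).

L_v ≈ 8.05 kg BOD₅/(m³·d)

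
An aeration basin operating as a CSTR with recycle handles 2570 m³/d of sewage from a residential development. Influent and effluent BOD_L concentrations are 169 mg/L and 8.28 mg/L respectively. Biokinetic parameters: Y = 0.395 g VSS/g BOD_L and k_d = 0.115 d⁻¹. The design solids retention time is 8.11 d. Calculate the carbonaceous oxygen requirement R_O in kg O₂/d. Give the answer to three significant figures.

R_O ≈ 293 kg O₂/d

Y_obs = Y / (1 + k_d θ_c) = 0.395 / (1 + 0.115 × 8.11) = 0.395 / 1.933 = 0.2044.
Substrate removed = Q·(S₀ − S) = 2570 m³/d × (169 − 8.28) g/m³ = 4.13×10^5 g/d = 413.1 kg/d.
Net sludge production P_X = 0.2044 × 413.1 = 84.42 kg VSS/d.
R_O = Q·ΔS − 1.42 P_X = 413.1 − 119.9 = 293.2 kg O₂/d.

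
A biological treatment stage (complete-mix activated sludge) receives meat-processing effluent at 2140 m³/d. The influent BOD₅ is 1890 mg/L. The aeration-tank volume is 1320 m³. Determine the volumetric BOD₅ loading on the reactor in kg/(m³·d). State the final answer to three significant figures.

Volumetric loading L_v = Q·S₀ / V = 2140 × 1890 g/m³ / 1320 m³ = 3064 g/(m³·d) = 3.064 kg BOD₅/(m³·d).

L_v ≈ 3.06 kg BOD₅/(m³·d)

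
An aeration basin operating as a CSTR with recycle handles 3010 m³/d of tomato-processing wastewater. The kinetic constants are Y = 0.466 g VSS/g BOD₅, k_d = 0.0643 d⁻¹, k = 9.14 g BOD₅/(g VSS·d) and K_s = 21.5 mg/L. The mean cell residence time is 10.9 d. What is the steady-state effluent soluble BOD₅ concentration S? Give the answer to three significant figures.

From the Monod/SRT balance for a CMAS, S = K_s·(1+k_d θ_c)/[θ_c·(Y k − k_d) − 1] = 21.5 × (1 + 0.0643 × 10.9) / [10.9 × (0.466 × 9.14 − 0.0643) − 1] = 36.57 / 44.72 = 0.8176 mg/L.

S ≈ 0.818 mg/L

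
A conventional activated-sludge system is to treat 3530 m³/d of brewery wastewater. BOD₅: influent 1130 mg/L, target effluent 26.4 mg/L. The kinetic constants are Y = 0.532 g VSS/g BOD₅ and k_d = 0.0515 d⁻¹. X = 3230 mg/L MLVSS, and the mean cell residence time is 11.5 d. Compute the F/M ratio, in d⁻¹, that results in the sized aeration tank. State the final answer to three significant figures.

F/M ≈ 0.266 d⁻¹

Steady-state biomass mass balance: V·X·(1 + k_d·θ_c) = Y·Q·(S₀ − S)·θ_c, so V = 0.532 × 3530 × (1130 − 26.4) × 11.5 / [3230 × (1 + 0.0515 × 11.5)] = 2.38×10^7 / 5143 = 4634 m³.
Food-to-microorganism ratio F/M = Q S₀ / (V X) = 3530 × 1130 / (4634 × 3230) = 0.2665 d⁻¹.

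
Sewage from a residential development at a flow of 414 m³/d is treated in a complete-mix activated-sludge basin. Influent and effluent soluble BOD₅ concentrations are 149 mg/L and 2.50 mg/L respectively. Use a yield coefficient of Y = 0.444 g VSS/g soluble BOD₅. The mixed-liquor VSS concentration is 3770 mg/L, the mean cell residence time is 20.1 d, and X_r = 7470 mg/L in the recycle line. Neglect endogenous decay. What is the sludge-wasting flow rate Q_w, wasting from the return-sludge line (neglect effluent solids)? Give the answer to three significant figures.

Q_w ≈ 3.60 m³/d

V·X = Y·Q·ΔS·θ_c gives V = 0.444 × 414 × (149 − 2.50) × 20.1 / 3770 = 143.6 m³.
θ_c = V·X/(Q_w·X_r) when wasting from the recycle, so Q_w = V·X/(θ_c·X_r) = 143.6 × 3770 / (20.1 × 7470) = 3.605 m³/d.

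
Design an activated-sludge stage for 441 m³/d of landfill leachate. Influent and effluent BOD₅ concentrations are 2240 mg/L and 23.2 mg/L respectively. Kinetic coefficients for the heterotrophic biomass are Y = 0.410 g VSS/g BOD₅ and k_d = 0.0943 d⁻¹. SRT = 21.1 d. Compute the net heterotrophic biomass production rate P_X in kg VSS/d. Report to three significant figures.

P_X ≈ 134 kg VSS/d

Correct the yield for decay: Y_obs = Y/(1 + k_d θ_c) = 0.410 / (1 + 0.0943 × 21.1) = 0.410 / 2.990 = 0.1371.
Substrate removed = Q·(S₀ − S) = 441 m³/d × (2240 − 23.2) g/m³ = 9.78×10^5 g/d = 977.6 kg/d.
P_X = Y_obs · Q(S₀ − S) = 0.1371 × 977.6 = 134.1 kg VSS/d.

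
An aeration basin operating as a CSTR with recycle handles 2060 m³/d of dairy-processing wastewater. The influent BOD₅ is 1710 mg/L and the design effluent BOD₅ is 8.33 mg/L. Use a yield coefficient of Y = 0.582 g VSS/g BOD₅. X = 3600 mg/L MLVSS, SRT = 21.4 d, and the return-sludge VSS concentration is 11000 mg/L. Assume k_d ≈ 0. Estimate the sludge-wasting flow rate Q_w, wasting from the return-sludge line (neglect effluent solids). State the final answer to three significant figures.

Q_w ≈ 185 m³/d

Biomass mass balance (decay neglected): V·X = Y·Q·(S₀ − S)·θ_c, so V = 0.582 × 2060 × (1710 − 8.33) × 21.4 / 3600 = 12128 m³.
θ_c = V·X/(Q_w·X_r) when wasting from the recycle, so Q_w = V·X/(θ_c·X_r) = 12128 × 3600 / (21.4 × 11000) = 185.5 m³/d.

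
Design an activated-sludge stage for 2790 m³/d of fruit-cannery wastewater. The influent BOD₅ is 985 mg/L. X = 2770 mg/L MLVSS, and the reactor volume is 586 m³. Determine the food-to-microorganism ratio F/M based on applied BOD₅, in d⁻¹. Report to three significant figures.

F/M ≈ 1.69 d⁻¹

Food-to-microorganism ratio F/M = Q S₀ / (V X) = 2790 × 985 / (586.0 × 2770) = 1.693 d⁻¹.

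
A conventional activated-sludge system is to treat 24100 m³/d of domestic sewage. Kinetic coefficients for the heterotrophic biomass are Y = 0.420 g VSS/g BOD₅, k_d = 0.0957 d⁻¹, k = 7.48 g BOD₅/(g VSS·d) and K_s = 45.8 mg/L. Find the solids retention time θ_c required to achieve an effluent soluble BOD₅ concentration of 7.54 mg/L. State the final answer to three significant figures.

At the target effluent, Y k S/(K_s+S) = 0.420×7.48×7.54/53.34 = 0.4441 d⁻¹.
Then 1/θ_c = μ − k_d = 0.4441 − 0.0957 = 0.3484 d⁻¹, giving θ_c = 2.870 d.

θ_c ≈ 2.87 d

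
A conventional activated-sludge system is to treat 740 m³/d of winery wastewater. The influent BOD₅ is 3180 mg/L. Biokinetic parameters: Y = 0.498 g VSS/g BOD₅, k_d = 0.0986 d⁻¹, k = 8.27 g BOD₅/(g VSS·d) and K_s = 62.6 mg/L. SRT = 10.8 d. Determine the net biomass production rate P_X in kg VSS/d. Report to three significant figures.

From the Monod/SRT balance for a CMAS, S = K_s·(1+k_d θ_c)/[θ_c·(Y k − k_d) − 1] = 62.6 × (1 + 0.0986 × 10.8) / [10.8 × (0.498 × 8.27 − 0.0986) − 1] = 129.3 / 42.41 = 3.048 mg/L.
Correct the yield for decay: Y_obs = Y/(1 + k_d θ_c) = 0.498 / (1 + 0.0986 × 10.8) = 0.498 / 2.065 = 0.2412.
Substrate removed = Q·(S₀ − S) = 740 m³/d × (3180 − 3.05) g/m³ = 2.35×10^6 g/d = 2351 kg/d.
So the net sludge growth is P_X = 0.2412 × 2351 = 567.0 kg VSS/d.

P_X ≈ 567 kg VSS/d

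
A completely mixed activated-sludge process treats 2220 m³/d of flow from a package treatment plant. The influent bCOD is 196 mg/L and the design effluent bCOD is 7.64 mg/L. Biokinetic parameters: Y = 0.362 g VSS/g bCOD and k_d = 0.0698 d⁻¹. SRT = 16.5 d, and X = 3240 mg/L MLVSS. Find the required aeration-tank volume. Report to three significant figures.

V ≈ 358 m³

Rearranging the biomass balance for a CMAS with decay, V = Y·Q·ΔS·θ_c / [X·(1+k_d θ_c)] = 0.362 × 2220 × (196 − 7.64) × 16.5 / [3240 × (1 + 0.0698 × 16.5)] = 2.5×10^6 / 6972 = 358.3 m³.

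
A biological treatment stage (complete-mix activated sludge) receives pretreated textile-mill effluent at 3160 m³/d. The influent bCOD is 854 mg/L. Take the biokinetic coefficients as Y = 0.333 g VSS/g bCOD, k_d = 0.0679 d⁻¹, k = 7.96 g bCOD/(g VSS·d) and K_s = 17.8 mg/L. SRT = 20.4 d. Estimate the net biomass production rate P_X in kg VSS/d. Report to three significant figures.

P_X ≈ 376 kg VSS/d

For a completely mixed reactor with recycle the Lawrence–McCarty relation gives S = K_s·(1 + k_d·θ_c) / [θ_c·(Y·k − k_d) − 1] = 17.8 × (1 + 0.0679 × 20.4) / [20.4 × (0.333 × 7.96 − 0.0679) − 1] = 42.46 / 51.69 = 0.8214 mg/L.
Y_obs = Y / (1 + k_d θ_c) = 0.333 / (1 + 0.0679 × 20.4) = 0.333 / 2.385 = 0.1396.
Q·(S₀ − S) = 3160 × (854 − 0.821) × 10⁻³ = 2696 kg/d removed.
Net biomass production P_X = Y_obs × Q·(S₀ − S) = 0.1396 × 2696 = 376.4 kg VSS/d.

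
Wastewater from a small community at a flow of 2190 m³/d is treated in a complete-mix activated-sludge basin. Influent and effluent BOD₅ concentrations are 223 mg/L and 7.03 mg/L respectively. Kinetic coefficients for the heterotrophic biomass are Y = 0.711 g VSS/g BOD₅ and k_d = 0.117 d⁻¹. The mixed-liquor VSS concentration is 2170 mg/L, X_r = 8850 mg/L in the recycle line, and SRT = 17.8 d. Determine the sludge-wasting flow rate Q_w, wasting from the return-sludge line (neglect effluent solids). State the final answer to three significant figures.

Q_w ≈ 12.3 m³/d

Rearranging the biomass balance for a CMAS with decay, V = Y·Q·ΔS·θ_c / [X·(1+k_d θ_c)] = 0.711 × 2190 × (223 − 7.03) × 17.8 / [2170 × (1 + 0.117 × 17.8)] = 5.99×10^6 / 6689 = 894.8 m³.
Q_w = (V·X)/(θ_c X_r) = 894.8 × 2170 / (17.8 × 8850) = 12.33 m³/d.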